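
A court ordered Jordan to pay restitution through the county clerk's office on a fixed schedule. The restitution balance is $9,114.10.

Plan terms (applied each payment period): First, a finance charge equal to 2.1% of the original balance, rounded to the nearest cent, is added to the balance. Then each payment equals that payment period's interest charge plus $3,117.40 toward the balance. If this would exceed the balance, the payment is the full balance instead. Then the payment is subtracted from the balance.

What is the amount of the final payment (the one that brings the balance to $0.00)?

$3,070.70

Payment period 1: $9,114.10 +$191.40 interest = $9,305.50; pay $3,308.80 → $5,996.70
Payment period 2: $5,996.70 +$191.40 interest = $6,188.10; pay $3,308.80 → $2,879.30
Payment period 3: $2,879.30 +$191.40 interest = $3,070.70; pay $3,070.70 → $0.00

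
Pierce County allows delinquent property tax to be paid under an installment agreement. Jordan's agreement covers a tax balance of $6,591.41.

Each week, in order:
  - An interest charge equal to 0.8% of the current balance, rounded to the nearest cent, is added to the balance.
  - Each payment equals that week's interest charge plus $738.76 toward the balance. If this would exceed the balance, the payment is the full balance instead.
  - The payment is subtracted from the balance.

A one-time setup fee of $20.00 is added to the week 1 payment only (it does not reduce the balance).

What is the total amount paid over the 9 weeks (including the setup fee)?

$6,873.22

Week 1: $6,591.41 +$52.73 interest = $6,644.14; pay $791.49 (+ $20.00 fee) → $5,852.65
Week 2: $5,852.65 +$46.82 interest = $5,899.47; pay $785.58 → $5,113.89
Week 3: $5,113.89 +$40.91 interest = $5,154.80; pay $779.67 → $4,375.13
Week 4: $4,375.13 +$35.00 interest = $4,410.13; pay $773.76 → $3,636.37
Week 5: $3,636.37 +$29.09 interest = $3,665.46; pay $767.85 → $2,897.61
Week 6: $2,897.61 +$23.18 interest = $2,920.79; pay $761.94 → $2,158.85
Week 7: $2,158.85 +$17.27 interest = $2,176.12; pay $756.03 → $1,420.09
Week 8: $1,420.09 +$11.36 interest = $1,431.45; pay $750.12 → $681.33
Week 9: $681.33 +$5.45 interest = $686.78; pay $686.78 → $0.00
Total paid: $6,873.22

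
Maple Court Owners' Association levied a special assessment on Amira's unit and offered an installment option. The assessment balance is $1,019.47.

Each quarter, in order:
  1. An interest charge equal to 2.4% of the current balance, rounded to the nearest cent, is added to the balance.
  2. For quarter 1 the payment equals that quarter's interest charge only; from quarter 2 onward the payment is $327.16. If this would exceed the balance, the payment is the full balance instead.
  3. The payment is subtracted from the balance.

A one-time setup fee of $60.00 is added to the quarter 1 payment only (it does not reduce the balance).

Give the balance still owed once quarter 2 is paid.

# | Opening | Interest | Payment | Fee | End bal
1 | $1,019.47 | $24.47 | $24.47 | $60.00 | $1,019.47
2 | $1,019.47 | $24.47 | $327.16 | — | $716.78

$716.78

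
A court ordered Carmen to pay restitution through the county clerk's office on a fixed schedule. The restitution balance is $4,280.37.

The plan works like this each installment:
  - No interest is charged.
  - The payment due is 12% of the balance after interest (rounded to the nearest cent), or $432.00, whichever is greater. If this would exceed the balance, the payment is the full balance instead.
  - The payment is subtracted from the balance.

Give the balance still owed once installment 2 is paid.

$3,314.72

Installment 1: $4,280.37 − $513.64 → $3,766.73
Installment 2: $3,766.73 − $452.01 → $3,314.72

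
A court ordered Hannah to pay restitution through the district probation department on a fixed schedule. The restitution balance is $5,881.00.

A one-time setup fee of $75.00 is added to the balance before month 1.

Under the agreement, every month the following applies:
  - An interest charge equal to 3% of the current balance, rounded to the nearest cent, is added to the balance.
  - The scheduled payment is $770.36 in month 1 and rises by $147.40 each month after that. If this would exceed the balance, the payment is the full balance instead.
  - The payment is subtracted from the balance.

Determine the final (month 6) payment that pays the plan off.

Month 1: $5,956.00 +$178.68 interest = $6,134.68; pay $770.36 → $5,364.32
Month 2: $5,364.32 +$160.93 interest = $5,525.25; pay $917.76 → $4,607.49
Month 3: $4,607.49 +$138.22 interest = $4,745.71; pay $1,065.16 → $3,680.55
Month 4: $3,680.55 +$110.42 interest = $3,790.97; pay $1,212.56 → $2,578.41
Month 5: $2,578.41 +$77.35 interest = $2,655.76; pay $1,359.96 → $1,295.80
Month 6: $1,295.80 +$38.87 interest = $1,334.67; pay $1,334.67 → $0.00

$1,334.67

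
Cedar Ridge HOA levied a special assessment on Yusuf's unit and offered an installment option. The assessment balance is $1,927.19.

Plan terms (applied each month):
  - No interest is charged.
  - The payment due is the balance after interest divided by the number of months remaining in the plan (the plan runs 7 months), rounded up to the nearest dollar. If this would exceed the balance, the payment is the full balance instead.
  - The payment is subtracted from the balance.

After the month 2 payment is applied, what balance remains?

Month 1: opening $1,927.19; payment $276.00; balance $1,651.19
Month 2: opening $1,651.19; payment $276.00; balance $1,375.19

$1,375.19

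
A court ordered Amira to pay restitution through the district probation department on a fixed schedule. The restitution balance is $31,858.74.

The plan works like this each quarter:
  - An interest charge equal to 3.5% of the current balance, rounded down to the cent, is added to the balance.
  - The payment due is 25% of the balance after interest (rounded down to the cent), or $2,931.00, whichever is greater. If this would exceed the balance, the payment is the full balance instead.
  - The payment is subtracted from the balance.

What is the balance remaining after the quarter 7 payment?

$3,654.13

Quarter 1: $31,858.74 +$1,115.05 interest = $32,973.79; pay $8,243.44 → $24,730.35
Quarter 2: $24,730.35 +$865.56 interest = $25,595.91; pay $6,398.97 → $19,196.94
Quarter 3: $19,196.94 +$671.89 interest = $19,868.83; pay $4,967.20 → $14,901.63
Quarter 4: $14,901.63 +$521.55 interest = $15,423.18; pay $3,855.79 → $11,567.39
Quarter 5: $11,567.39 +$404.85 interest = $11,972.24; pay $2,993.06 → $8,979.18
Quarter 6: $8,979.18 +$314.27 interest = $9,293.45; pay $2,931.00 → $6,362.45
Quarter 7: $6,362.45 +$222.68 interest = $6,585.13; pay $2,931.00 → $3,654.13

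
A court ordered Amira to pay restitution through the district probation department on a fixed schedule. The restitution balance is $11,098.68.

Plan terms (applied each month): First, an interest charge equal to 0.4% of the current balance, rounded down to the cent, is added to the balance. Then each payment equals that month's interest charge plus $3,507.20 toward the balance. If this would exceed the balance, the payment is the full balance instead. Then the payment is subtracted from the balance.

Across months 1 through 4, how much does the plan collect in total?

$11,192.06

Month 1: $11,098.68 +$44.39 interest = $11,143.07; pay $3,551.59 → $7,591.48
Month 2: $7,591.48 +$30.36 interest = $7,621.84; pay $3,537.56 → $4,084.28
Month 3: $4,084.28 +$16.33 interest = $4,100.61; pay $3,523.53 → $577.08
Month 4: $577.08 +$2.30 interest = $579.38; pay $579.38 → $0.00
Total paid: $11,192.06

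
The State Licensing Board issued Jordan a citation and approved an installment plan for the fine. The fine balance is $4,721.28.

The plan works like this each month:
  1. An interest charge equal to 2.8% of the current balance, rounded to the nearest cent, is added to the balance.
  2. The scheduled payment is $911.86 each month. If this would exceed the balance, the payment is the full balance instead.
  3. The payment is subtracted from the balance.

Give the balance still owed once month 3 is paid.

$2,316.19

# | Opening | Interest | Payment | End bal
1 | $4,721.28 | $132.20 | $911.86 | $3,941.62
2 | $3,941.62 | $110.37 | $911.86 | $3,140.13
3 | $3,140.13 | $87.92 | $911.86 | $2,316.19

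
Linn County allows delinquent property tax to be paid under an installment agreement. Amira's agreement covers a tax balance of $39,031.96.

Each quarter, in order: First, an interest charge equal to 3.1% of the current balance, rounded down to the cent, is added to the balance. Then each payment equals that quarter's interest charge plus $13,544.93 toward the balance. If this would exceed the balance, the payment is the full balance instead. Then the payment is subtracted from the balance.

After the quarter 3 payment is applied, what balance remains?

# | Opening | Interest | Payment | End bal
1 | $39,031.96 | $1,209.99 | $14,754.92 | $25,487.03
2 | $25,487.03 | $790.09 | $14,335.02 | $11,942.10
3 | $11,942.10 | $370.20 | $12,312.30 | $0.00

$0.00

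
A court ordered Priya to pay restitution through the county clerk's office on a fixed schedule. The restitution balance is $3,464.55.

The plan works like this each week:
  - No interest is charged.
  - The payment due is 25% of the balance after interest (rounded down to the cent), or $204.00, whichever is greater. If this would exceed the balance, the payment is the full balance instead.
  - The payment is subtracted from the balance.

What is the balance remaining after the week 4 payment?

Week 1: $3,464.55 − $866.13 → $2,598.42
Week 2: $2,598.42 − $649.60 → $1,948.82
Week 3: $1,948.82 − $487.20 → $1,461.62
Week 4: $1,461.62 − $365.40 → $1,096.22

$1,096.22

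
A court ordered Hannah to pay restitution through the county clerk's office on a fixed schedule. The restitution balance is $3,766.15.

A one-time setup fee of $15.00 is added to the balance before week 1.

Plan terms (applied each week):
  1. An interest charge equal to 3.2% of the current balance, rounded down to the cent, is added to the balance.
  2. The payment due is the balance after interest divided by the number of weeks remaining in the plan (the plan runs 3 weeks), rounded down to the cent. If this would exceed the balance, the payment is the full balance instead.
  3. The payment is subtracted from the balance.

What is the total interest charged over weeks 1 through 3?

# | Opening | Interest | Payment | End bal
1 | $3,781.15 | $120.99 | $1,300.71 | $2,601.43
2 | $2,601.43 | $83.24 | $1,342.33 | $1,342.34
3 | $1,342.34 | $42.95 | $1,385.29 | $0.00
Total interest: $120.99 + $83.24 + $42.95 = $247.18

$247.18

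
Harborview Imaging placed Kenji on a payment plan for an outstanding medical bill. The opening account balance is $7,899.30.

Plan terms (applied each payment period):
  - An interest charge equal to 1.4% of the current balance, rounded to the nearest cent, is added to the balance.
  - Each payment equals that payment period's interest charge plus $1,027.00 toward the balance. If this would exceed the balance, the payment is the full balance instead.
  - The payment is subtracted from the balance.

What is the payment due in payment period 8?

Payment period 1: $7,899.30 +$110.59 interest = $8,009.89; pay $1,137.59 → $6,872.30
Payment period 2: $6,872.30 +$96.21 interest = $6,968.51; pay $1,123.21 → $5,845.30
Payment period 3: $5,845.30 +$81.83 interest = $5,927.13; pay $1,108.83 → $4,818.30
Payment period 4: $4,818.30 +$67.46 interest = $4,885.76; pay $1,094.46 → $3,791.30
Payment period 5: $3,791.30 +$53.08 interest = $3,844.38; pay $1,080.08 → $2,764.30
Payment period 6: $2,764.30 +$38.70 interest = $2,803.00; pay $1,065.70 → $1,737.30
Payment period 7: $1,737.30 +$24.32 interest = $1,761.62; pay $1,051.32 → $710.30
Payment period 8: $710.30 +$9.94 interest = $720.24; pay $720.24 → $0.00

$720.24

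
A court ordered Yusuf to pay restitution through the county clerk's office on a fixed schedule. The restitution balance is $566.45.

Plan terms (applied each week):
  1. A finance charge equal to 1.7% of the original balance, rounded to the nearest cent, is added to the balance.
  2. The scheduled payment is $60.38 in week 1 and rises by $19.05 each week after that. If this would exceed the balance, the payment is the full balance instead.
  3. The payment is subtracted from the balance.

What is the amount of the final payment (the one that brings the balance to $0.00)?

Week 1: $566.45 +$9.63 interest = $576.08; pay $60.38 → $515.70
Week 2: $515.70 +$9.63 interest = $525.33; pay $79.43 → $445.90
Week 3: $445.90 +$9.63 interest = $455.53; pay $98.48 → $357.05
Week 4: $357.05 +$9.63 interest = $366.68; pay $117.53 → $249.15
Week 5: $249.15 +$9.63 interest = $258.78; pay $136.58 → $122.20
Week 6: $122.20 +$9.63 interest = $131.83; pay $131.83 → $0.00

$131.83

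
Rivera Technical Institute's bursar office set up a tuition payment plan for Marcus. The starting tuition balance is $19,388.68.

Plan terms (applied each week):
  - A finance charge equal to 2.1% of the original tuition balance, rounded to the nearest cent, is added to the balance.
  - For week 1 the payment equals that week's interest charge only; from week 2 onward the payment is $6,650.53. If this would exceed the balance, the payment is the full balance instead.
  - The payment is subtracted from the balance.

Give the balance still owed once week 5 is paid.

# | Opening | Interest | Payment | End bal
1 | $19,388.68 | $407.16 | $407.16 | $19,388.68
2 | $19,388.68 | $407.16 | $6,650.53 | $13,145.31
3 | $13,145.31 | $407.16 | $6,650.53 | $6,901.94
4 | $6,901.94 | $407.16 | $6,650.53 | $658.57
5 | $658.57 | $407.16 | $1,065.73 | $0.00

$0.00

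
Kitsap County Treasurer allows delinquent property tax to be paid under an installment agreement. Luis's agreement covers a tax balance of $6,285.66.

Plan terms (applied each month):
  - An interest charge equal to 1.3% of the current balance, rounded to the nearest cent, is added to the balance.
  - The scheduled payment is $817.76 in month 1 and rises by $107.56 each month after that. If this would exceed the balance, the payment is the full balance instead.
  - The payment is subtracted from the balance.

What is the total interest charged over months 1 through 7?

Month 1: $6,285.66 +$81.71 interest = $6,367.37; pay $817.76 → $5,549.61
Month 2: $5,549.61 +$72.14 interest = $5,621.75; pay $925.32 → $4,696.43
Month 3: $4,696.43 +$61.05 interest = $4,757.48; pay $1,032.88 → $3,724.60
Month 4: $3,724.60 +$48.42 interest = $3,773.02; pay $1,140.44 → $2,632.58
Month 5: $2,632.58 +$34.22 interest = $2,666.80; pay $1,248.00 → $1,418.80
Month 6: $1,418.80 +$18.44 interest = $1,437.24; pay $1,355.56 → $81.68
Month 7: $81.68 +$1.06 interest = $82.74; pay $82.74 → $0.00
Total interest: $81.71 + $72.14 + $61.05 + $48.42 + $34.22 + $18.44 + $1.06 = $317.04

$317.04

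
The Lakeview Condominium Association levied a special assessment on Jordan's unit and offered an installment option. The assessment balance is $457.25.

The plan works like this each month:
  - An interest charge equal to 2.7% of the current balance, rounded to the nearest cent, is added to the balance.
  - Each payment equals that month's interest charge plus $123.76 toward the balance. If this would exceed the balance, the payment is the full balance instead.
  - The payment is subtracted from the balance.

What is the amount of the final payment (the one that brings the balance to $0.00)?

Month 1: $457.25 +$12.35 interest = $469.60; pay $136.11 → $333.49
Month 2: $333.49 +$9.00 interest = $342.49; pay $132.76 → $209.73
Month 3: $209.73 +$5.66 interest = $215.39; pay $129.42 → $85.97
Month 4: $85.97 +$2.32 interest = $88.29; pay $88.29 → $0.00

$88.29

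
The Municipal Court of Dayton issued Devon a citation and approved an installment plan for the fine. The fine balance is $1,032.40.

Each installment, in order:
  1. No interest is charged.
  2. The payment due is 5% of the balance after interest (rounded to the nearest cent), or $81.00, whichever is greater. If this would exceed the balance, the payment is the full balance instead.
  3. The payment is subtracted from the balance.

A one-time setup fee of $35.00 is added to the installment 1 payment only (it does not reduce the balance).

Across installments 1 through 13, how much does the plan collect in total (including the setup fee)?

Installment 1: $1,032.40 − $81.00 (+ $35.00 fee) → $951.40
Installment 2: $951.40 − $81.00 → $870.40
Installment 3: $870.40 − $81.00 → $789.40
Installment 4: $789.40 − $81.00 → $708.40
Installment 5: $708.40 − $81.00 → $627.40
Installment 6: $627.40 − $81.00 → $546.40
Installment 7: $546.40 − $81.00 → $465.40
Installment 8: $465.40 − $81.00 → $384.40
Installment 9: $384.40 − $81.00 → $303.40
Installment 10: $303.40 − $81.00 → $222.40
Installment 11: $222.40 − $81.00 → $141.40
Installment 12: $141.40 − $81.00 → $60.40
Installment 13: $60.40 − $60.40 → $0.00
Total paid: $1,067.40

$1,067.40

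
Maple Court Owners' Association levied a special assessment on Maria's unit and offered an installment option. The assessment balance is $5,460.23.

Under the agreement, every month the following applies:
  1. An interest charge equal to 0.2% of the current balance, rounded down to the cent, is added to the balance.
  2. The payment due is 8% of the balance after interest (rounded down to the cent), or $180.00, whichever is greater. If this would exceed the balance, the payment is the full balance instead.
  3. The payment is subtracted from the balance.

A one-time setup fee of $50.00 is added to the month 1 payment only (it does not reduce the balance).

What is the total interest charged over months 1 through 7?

$60.65

Month 1: $5,460.23 +$10.92 interest = $5,471.15; pay $437.69 (+ $50.00 fee) → $5,033.46
Month 2: $5,033.46 +$10.06 interest = $5,043.52; pay $403.48 → $4,640.04
Month 3: $4,640.04 +$9.28 interest = $4,649.32; pay $371.94 → $4,277.38
Month 4: $4,277.38 +$8.55 interest = $4,285.93; pay $342.87 → $3,943.06
Month 5: $3,943.06 +$7.88 interest = $3,950.94; pay $316.07 → $3,634.87
Month 6: $3,634.87 +$7.26 interest = $3,642.13; pay $291.37 → $3,350.76
Month 7: $3,350.76 +$6.70 interest = $3,357.46; pay $268.59 → $3,088.87
Total interest: $10.92 + $10.06 + $9.28 + $8.55 + $7.88 + $7.26 + $6.70 = $60.65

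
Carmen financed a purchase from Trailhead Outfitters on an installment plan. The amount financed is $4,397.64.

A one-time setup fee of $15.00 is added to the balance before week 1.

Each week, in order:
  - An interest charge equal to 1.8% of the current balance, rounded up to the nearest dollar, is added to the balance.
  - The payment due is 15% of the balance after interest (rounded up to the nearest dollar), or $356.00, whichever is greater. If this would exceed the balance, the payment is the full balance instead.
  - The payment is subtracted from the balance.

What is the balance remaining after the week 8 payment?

Week 1: opening $4,412.64; interest $80.00 → $4,492.64; payment $674.00; balance $3,818.64
Week 2: opening $3,818.64; interest $69.00 → $3,887.64; payment $584.00; balance $3,303.64
Week 3: opening $3,303.64; interest $60.00 → $3,363.64; payment $505.00; balance $2,858.64
Week 4: opening $2,858.64; interest $52.00 → $2,910.64; payment $437.00; balance $2,473.64
Week 5: opening $2,473.64; interest $45.00 → $2,518.64; payment $378.00; balance $2,140.64
Week 6: opening $2,140.64; interest $39.00 → $2,179.64; payment $356.00; balance $1,823.64
Week 7: opening $1,823.64; interest $33.00 → $1,856.64; payment $356.00; balance $1,500.64
Week 8: opening $1,500.64; interest $28.00 → $1,528.64; payment $356.00; balance $1,172.64

$1,172.64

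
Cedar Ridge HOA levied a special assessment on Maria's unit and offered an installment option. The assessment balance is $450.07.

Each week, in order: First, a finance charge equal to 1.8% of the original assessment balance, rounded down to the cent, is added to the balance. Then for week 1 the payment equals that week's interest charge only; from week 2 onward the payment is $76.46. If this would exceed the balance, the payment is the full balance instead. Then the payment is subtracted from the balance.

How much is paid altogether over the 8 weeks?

$514.87

Week 1: opening $450.07; interest $8.10 → $458.17; payment $8.10; balance $450.07
Week 2: opening $450.07; interest $8.10 → $458.17; payment $76.46; balance $381.71
Week 3: opening $381.71; interest $8.10 → $389.81; payment $76.46; balance $313.35
Week 4: opening $313.35; interest $8.10 → $321.45; payment $76.46; balance $244.99
Week 5: opening $244.99; interest $8.10 → $253.09; payment $76.46; balance $176.63
Week 6: opening $176.63; interest $8.10 → $184.73; payment $76.46; balance $108.27
Week 7: opening $108.27; interest $8.10 → $116.37; payment $76.46; balance $39.91
Week 8: opening $39.91; interest $8.10 → $48.01; payment $48.01; balance $0.00
Total paid: $514.87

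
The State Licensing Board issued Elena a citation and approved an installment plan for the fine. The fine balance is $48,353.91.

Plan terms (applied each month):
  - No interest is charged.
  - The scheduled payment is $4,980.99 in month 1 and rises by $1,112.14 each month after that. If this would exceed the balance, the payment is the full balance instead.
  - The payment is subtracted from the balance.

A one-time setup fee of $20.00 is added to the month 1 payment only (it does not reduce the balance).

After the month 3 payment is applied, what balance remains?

$30,074.52

Month 1: opening $48,353.91; payment $4,980.99 (+ $20.00 fee); balance $43,372.92
Month 2: opening $43,372.92; payment $6,093.13; balance $37,279.79
Month 3: opening $37,279.79; payment $7,205.27; balance $30,074.52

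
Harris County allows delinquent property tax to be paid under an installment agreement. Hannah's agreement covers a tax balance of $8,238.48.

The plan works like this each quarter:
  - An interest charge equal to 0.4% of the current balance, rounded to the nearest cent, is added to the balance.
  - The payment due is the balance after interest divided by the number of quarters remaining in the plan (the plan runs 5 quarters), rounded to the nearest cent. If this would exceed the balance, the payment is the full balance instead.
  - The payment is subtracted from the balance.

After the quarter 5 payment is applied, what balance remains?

$0.00

Quarter 1: $8,238.48 +$32.95 interest = $8,271.43; pay $1,654.29 → $6,617.14
Quarter 2: $6,617.14 +$26.47 interest = $6,643.61; pay $1,660.90 → $4,982.71
Quarter 3: $4,982.71 +$19.93 interest = $5,002.64; pay $1,667.55 → $3,335.09
Quarter 4: $3,335.09 +$13.34 interest = $3,348.43; pay $1,674.22 → $1,674.21
Quarter 5: $1,674.21 +$6.70 interest = $1,680.91; pay $1,680.91 → $0.00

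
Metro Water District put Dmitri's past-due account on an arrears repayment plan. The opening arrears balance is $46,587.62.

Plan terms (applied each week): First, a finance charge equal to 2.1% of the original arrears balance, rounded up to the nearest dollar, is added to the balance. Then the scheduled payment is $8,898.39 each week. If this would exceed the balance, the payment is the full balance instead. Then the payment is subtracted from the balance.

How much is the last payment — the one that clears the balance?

Week 1: opening $46,587.62; interest $979.00 → $47,566.62; payment $8,898.39; balance $38,668.23
Week 2: opening $38,668.23; interest $979.00 → $39,647.23; payment $8,898.39; balance $30,748.84
Week 3: opening $30,748.84; interest $979.00 → $31,727.84; payment $8,898.39; balance $22,829.45
Week 4: opening $22,829.45; interest $979.00 → $23,808.45; payment $8,898.39; balance $14,910.06
Week 5: opening $14,910.06; interest $979.00 → $15,889.06; payment $8,898.39; balance $6,990.67
Week 6: opening $6,990.67; interest $979.00 → $7,969.67; payment $7,969.67; balance $0.00

$7,969.67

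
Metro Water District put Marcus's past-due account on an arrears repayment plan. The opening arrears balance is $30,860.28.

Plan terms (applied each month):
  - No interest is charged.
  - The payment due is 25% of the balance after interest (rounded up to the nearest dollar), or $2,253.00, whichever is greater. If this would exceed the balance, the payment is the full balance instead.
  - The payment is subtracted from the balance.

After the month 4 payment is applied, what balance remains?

$9,762.28

# | Opening | Payment | End bal
1 | $30,860.28 | $7,716.00 | $23,144.28
2 | $23,144.28 | $5,787.00 | $17,357.28
3 | $17,357.28 | $4,340.00 | $13,017.28
4 | $13,017.28 | $3,255.00 | $9,762.28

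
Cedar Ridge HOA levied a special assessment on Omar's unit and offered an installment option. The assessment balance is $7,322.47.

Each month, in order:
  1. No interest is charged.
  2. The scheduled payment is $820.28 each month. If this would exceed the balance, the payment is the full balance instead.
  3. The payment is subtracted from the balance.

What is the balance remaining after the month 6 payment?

Month 1: opening $7,322.47; payment $820.28; balance $6,502.19
Month 2: opening $6,502.19; payment $820.28; balance $5,681.91
Month 3: opening $5,681.91; payment $820.28; balance $4,861.63
Month 4: opening $4,861.63; payment $820.28; balance $4,041.35
Month 5: opening $4,041.35; payment $820.28; balance $3,221.07
Month 6: opening $3,221.07; payment $820.28; balance $2,400.79

$2,400.79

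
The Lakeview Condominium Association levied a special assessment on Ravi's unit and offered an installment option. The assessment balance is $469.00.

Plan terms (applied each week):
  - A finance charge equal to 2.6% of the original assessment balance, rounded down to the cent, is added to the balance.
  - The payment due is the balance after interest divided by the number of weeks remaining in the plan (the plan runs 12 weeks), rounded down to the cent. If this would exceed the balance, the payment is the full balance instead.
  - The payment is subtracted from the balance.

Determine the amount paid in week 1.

Week 1: $469.00 +$12.19 interest = $481.19; pay $40.09 → $441.10

$40.09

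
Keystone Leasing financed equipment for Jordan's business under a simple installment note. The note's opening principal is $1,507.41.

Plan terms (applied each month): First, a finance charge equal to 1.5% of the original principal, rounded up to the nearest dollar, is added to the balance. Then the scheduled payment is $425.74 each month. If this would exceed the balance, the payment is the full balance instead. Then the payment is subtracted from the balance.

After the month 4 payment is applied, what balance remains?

Month 1: opening $1,507.41; interest $23.00 → $1,530.41; payment $425.74; balance $1,104.67
Month 2: opening $1,104.67; interest $23.00 → $1,127.67; payment $425.74; balance $701.93
Month 3: opening $701.93; interest $23.00 → $724.93; payment $425.74; balance $299.19
Month 4: opening $299.19; interest $23.00 → $322.19; payment $322.19; balance $0.00

$0.00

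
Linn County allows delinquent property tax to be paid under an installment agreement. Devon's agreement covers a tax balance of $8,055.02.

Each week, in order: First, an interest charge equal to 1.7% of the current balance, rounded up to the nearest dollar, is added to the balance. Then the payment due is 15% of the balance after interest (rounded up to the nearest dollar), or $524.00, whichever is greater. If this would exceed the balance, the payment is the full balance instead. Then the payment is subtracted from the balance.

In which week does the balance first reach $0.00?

Week 1: $8,055.02 +$137.00 interest = $8,192.02; pay $1,229.00 → $6,963.02
Week 2: $6,963.02 +$119.00 interest = $7,082.02; pay $1,063.00 → $6,019.02
Week 3: $6,019.02 +$103.00 interest = $6,122.02; pay $919.00 → $5,203.02
Week 4: $5,203.02 +$89.00 interest = $5,292.02; pay $794.00 → $4,498.02
Week 5: $4,498.02 +$77.00 interest = $4,575.02; pay $687.00 → $3,888.02
Week 6: $3,888.02 +$67.00 interest = $3,955.02; pay $594.00 → $3,361.02
Week 7: $3,361.02 +$58.00 interest = $3,419.02; pay $524.00 → $2,895.02
Week 8: $2,895.02 +$50.00 interest = $2,945.02; pay $524.00 → $2,421.02
Week 9: $2,421.02 +$42.00 interest = $2,463.02; pay $524.00 → $1,939.02
Week 10: $1,939.02 +$33.00 interest = $1,972.02; pay $524.00 → $1,448.02
Week 11: $1,448.02 +$25.00 interest = $1,473.02; pay $524.00 → $949.02
Week 12: $949.02 +$17.00 interest = $966.02; pay $524.00 → $442.02
Week 13: $442.02 +$8.00 interest = $450.02; pay $450.02 → $0.00
Balance reaches $0.00 in week 13.

13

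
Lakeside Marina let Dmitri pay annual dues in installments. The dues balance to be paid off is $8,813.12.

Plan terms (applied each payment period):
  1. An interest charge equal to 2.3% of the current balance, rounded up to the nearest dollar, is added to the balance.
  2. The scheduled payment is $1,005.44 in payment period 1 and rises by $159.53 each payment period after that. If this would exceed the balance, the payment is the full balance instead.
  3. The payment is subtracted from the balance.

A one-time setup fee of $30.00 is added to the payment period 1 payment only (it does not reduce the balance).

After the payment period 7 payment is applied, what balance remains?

$0.00

# | Opening | Interest | Payment | Fee | End bal
1 | $8,813.12 | $203.00 | $1,005.44 | $30.00 | $8,010.68
2 | $8,010.68 | $185.00 | $1,164.97 | — | $7,030.71
3 | $7,030.71 | $162.00 | $1,324.50 | — | $5,868.21
4 | $5,868.21 | $135.00 | $1,484.03 | — | $4,519.18
5 | $4,519.18 | $104.00 | $1,643.56 | — | $2,979.62
6 | $2,979.62 | $69.00 | $1,803.09 | — | $1,245.53
7 | $1,245.53 | $29.00 | $1,274.53 | — | $0.00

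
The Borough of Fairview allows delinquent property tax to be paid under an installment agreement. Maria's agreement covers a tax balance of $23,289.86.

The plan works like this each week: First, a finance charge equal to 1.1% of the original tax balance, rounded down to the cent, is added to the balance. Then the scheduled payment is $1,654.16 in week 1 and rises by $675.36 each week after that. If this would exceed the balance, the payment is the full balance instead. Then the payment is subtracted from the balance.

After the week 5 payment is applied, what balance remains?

$9,546.36

Week 1: $23,289.86 +$256.18 interest = $23,546.04; pay $1,654.16 → $21,891.88
Week 2: $21,891.88 +$256.18 interest = $22,148.06; pay $2,329.52 → $19,818.54
Week 3: $19,818.54 +$256.18 interest = $20,074.72; pay $3,004.88 → $17,069.84
Week 4: $17,069.84 +$256.18 interest = $17,326.02; pay $3,680.24 → $13,645.78
Week 5: $13,645.78 +$256.18 interest = $13,901.96; pay $4,355.60 → $9,546.36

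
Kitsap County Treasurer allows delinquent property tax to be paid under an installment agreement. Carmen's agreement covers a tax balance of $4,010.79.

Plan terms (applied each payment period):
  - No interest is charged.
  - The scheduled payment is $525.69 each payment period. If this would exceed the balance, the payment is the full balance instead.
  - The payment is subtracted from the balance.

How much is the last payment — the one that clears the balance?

$330.96

Payment period 1: opening $4,010.79; payment $525.69; balance $3,485.10
Payment period 2: opening $3,485.10; payment $525.69; balance $2,959.41
Payment period 3: opening $2,959.41; payment $525.69; balance $2,433.72
Payment period 4: opening $2,433.72; payment $525.69; balance $1,908.03
Payment period 5: opening $1,908.03; payment $525.69; balance $1,382.34
Payment period 6: opening $1,382.34; payment $525.69; balance $856.65
Payment period 7: opening $856.65; payment $525.69; balance $330.96
Payment period 8: opening $330.96; payment $330.96; balance $0.00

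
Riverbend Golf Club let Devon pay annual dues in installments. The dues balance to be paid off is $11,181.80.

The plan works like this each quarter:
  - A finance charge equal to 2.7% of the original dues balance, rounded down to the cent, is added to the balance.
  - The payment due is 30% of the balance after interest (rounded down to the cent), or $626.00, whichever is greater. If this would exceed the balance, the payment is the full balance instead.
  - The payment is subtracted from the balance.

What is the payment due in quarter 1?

$3,445.11

Quarter 1: opening $11,181.80; interest $301.90 → $11,483.70; payment $3,445.11; balance $8,038.59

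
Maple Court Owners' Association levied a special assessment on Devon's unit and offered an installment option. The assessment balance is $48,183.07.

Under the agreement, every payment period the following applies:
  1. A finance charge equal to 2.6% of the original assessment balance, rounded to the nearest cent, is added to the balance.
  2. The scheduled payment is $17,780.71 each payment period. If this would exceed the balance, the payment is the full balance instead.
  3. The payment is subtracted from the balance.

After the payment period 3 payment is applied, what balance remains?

# | Opening | Interest | Payment | End bal
1 | $48,183.07 | $1,252.76 | $17,780.71 | $31,655.12
2 | $31,655.12 | $1,252.76 | $17,780.71 | $15,127.17
3 | $15,127.17 | $1,252.76 | $16,379.93 | $0.00

$0.00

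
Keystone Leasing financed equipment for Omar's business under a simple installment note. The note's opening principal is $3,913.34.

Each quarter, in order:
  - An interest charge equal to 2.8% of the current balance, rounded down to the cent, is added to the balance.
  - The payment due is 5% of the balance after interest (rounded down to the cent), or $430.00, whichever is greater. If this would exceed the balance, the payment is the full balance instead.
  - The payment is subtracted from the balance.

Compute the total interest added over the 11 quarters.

Quarter 1: opening $3,913.34; interest $109.57 → $4,022.91; payment $430.00; balance $3,592.91
Quarter 2: opening $3,592.91; interest $100.60 → $3,693.51; payment $430.00; balance $3,263.51
Quarter 3: opening $3,263.51; interest $91.37 → $3,354.88; payment $430.00; balance $2,924.88
Quarter 4: opening $2,924.88; interest $81.89 → $3,006.77; payment $430.00; balance $2,576.77
Quarter 5: opening $2,576.77; interest $72.14 → $2,648.91; payment $430.00; balance $2,218.91
Quarter 6: opening $2,218.91; interest $62.12 → $2,281.03; payment $430.00; balance $1,851.03
Quarter 7: opening $1,851.03; interest $51.82 → $1,902.85; payment $430.00; balance $1,472.85
Quarter 8: opening $1,472.85; interest $41.23 → $1,514.08; payment $430.00; balance $1,084.08
Quarter 9: opening $1,084.08; interest $30.35 → $1,114.43; payment $430.00; balance $684.43
Quarter 10: opening $684.43; interest $19.16 → $703.59; payment $430.00; balance $273.59
Quarter 11: opening $273.59; interest $7.66 → $281.25; payment $281.25; balance $0.00
Total interest: $109.57 + $100.60 + $91.37 + $81.89 + $72.14 + $62.12 + $51.82 + $41.23 + $30.35 + $19.16 + $7.66 = $667.91

$667.91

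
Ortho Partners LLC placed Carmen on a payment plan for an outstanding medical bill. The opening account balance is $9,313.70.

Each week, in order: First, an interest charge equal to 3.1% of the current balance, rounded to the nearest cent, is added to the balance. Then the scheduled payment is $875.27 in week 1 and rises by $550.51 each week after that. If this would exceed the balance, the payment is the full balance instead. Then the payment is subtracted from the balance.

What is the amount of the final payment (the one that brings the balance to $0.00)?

# | Opening | Interest | Payment | End bal
1 | $9,313.70 | $288.72 | $875.27 | $8,727.15
2 | $8,727.15 | $270.54 | $1,425.78 | $7,571.91
3 | $7,571.91 | $234.73 | $1,976.29 | $5,830.35
4 | $5,830.35 | $180.74 | $2,526.80 | $3,484.29
5 | $3,484.29 | $108.01 | $3,077.31 | $514.99
6 | $514.99 | $15.96 | $530.95 | $0.00

$530.95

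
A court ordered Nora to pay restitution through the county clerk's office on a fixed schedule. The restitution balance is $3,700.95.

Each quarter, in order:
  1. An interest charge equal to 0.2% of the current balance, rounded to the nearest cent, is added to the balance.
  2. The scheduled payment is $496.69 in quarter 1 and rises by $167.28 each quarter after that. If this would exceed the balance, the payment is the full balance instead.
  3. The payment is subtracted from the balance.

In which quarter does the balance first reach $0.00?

5

Quarter 1: $3,700.95 +$7.40 interest = $3,708.35; pay $496.69 → $3,211.66
Quarter 2: $3,211.66 +$6.42 interest = $3,218.08; pay $663.97 → $2,554.11
Quarter 3: $2,554.11 +$5.11 interest = $2,559.22; pay $831.25 → $1,727.97
Quarter 4: $1,727.97 +$3.46 interest = $1,731.43; pay $998.53 → $732.90
Quarter 5: $732.90 +$1.47 interest = $734.37; pay $734.37 → $0.00
Balance reaches $0.00 in quarter 5.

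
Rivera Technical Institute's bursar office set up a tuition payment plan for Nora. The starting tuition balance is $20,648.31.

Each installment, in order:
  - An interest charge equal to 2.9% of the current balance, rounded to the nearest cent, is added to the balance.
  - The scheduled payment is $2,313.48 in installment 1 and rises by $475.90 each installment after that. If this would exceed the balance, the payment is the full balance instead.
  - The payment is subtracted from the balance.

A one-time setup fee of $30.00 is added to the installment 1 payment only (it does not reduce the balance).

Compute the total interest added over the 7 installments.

Installment 1: opening $20,648.31; interest $598.80 → $21,247.11; payment $2,313.48 (+ $30.00 fee); balance $18,933.63
Installment 2: opening $18,933.63; interest $549.08 → $19,482.71; payment $2,789.38; balance $16,693.33
Installment 3: opening $16,693.33; interest $484.11 → $17,177.44; payment $3,265.28; balance $13,912.16
Installment 4: opening $13,912.16; interest $403.45 → $14,315.61; payment $3,741.18; balance $10,574.43
Installment 5: opening $10,574.43; interest $306.66 → $10,881.09; payment $4,217.08; balance $6,664.01
Installment 6: opening $6,664.01; interest $193.26 → $6,857.27; payment $4,692.98; balance $2,164.29
Installment 7: opening $2,164.29; interest $62.76 → $2,227.05; payment $2,227.05; balance $0.00
Total interest: $598.80 + $549.08 + $484.11 + $403.45 + $306.66 + $193.26 + $62.76 = $2,598.12

$2,598.12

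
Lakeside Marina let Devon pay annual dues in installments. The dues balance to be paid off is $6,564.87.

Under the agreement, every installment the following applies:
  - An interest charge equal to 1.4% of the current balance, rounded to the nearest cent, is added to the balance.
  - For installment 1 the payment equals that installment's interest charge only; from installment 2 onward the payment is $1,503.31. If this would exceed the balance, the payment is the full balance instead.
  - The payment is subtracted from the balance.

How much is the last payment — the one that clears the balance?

Installment 1: $6,564.87 +$91.91 interest = $6,656.78; pay $91.91 → $6,564.87
Installment 2: $6,564.87 +$91.91 interest = $6,656.78; pay $1,503.31 → $5,153.47
Installment 3: $5,153.47 +$72.15 interest = $5,225.62; pay $1,503.31 → $3,722.31
Installment 4: $3,722.31 +$52.11 interest = $3,774.42; pay $1,503.31 → $2,271.11
Installment 5: $2,271.11 +$31.80 interest = $2,302.91; pay $1,503.31 → $799.60
Installment 6: $799.60 +$11.19 interest = $810.79; pay $810.79 → $0.00

$810.79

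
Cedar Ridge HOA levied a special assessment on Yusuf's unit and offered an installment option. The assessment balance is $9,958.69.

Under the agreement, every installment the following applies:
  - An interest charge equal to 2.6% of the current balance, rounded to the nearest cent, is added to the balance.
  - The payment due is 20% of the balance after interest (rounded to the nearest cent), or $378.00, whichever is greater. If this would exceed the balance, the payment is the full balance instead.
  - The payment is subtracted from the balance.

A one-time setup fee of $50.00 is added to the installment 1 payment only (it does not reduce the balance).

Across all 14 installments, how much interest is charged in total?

Installment 1: $9,958.69 +$258.93 interest = $10,217.62; pay $2,043.52 (+ $50.00 fee) → $8,174.10
Installment 2: $8,174.10 +$212.53 interest = $8,386.63; pay $1,677.33 → $6,709.30
Installment 3: $6,709.30 +$174.44 interest = $6,883.74; pay $1,376.75 → $5,506.99
Installment 4: $5,506.99 +$143.18 interest = $5,650.17; pay $1,130.03 → $4,520.14
Installment 5: $4,520.14 +$117.52 interest = $4,637.66; pay $927.53 → $3,710.13
Installment 6: $3,710.13 +$96.46 interest = $3,806.59; pay $761.32 → $3,045.27
Installment 7: $3,045.27 +$79.18 interest = $3,124.45; pay $624.89 → $2,499.56
Installment 8: $2,499.56 +$64.99 interest = $2,564.55; pay $512.91 → $2,051.64
Installment 9: $2,051.64 +$53.34 interest = $2,104.98; pay $421.00 → $1,683.98
Installment 10: $1,683.98 +$43.78 interest = $1,727.76; pay $378.00 → $1,349.76
Installment 11: $1,349.76 +$35.09 interest = $1,384.85; pay $378.00 → $1,006.85
Installment 12: $1,006.85 +$26.18 interest = $1,033.03; pay $378.00 → $655.03
Installment 13: $655.03 +$17.03 interest = $672.06; pay $378.00 → $294.06
Installment 14: $294.06 +$7.65 interest = $301.71; pay $301.71 → $0.00
Total interest: $258.93 + $212.53 + $174.44 + $143.18 + $117.52 + $96.46 + $79.18 + $64.99 + $53.34 + $43.78 + $35.09 + $26.18 + $17.03 + $7.65 = $1,330.30

$1,330.30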